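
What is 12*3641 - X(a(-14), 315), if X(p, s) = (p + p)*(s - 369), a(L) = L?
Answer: 42180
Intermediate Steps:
X(p, s) = 2*p*(-369 + s) (X(p, s) = (2*p)*(-369 + s) = 2*p*(-369 + s))
12*3641 - X(a(-14), 315) = 12*3641 - 2*(-14)*(-369 + 315) = 43692 - 2*(-14)*(-54) = 43692 - 1*1512 = 43692 - 1512 = 42180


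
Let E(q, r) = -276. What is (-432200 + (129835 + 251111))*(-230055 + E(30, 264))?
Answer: 11805385074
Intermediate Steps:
(-432200 + (129835 + 251111))*(-230055 + E(30, 264)) = (-432200 + (129835 + 251111))*(-230055 - 276) = (-432200 + 380946)*(-230331) = -51254*(-230331) = 11805385074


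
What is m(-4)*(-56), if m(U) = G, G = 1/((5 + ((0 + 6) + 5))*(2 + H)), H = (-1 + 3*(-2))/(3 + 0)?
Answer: 21/2 ≈ 10.500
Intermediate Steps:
H = -7/3 (H = (-1 - 6)/3 = -7*⅓ = -7/3 ≈ -2.3333)
G = -3/16 (G = 1/((5 + ((0 + 6) + 5))*(2 - 7/3)) = 1/((5 + (6 + 5))*(-⅓)) = 1/((5 + 11)*(-⅓)) = 1/(16*(-⅓)) = 1/(-16/3) = -3/16 ≈ -0.18750)
m(U) = -3/16
m(-4)*(-56) = -3/16*(-56) = 21/2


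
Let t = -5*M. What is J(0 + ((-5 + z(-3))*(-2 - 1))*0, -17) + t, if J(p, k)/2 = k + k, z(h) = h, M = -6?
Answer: -38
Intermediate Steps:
t = 30 (t = -5*(-6) = 30)
J(p, k) = 4*k (J(p, k) = 2*(k + k) = 2*(2*k) = 4*k)
J(0 + ((-5 + z(-3))*(-2 - 1))*0, -17) + t = 4*(-17) + 30 = -68 + 30 = -38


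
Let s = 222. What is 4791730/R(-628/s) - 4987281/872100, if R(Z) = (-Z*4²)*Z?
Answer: -2145654039733859/57323714400 ≈ -37431.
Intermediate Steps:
R(Z) = -16*Z² (R(Z) = (-Z*16)*Z = (-16*Z)*Z = -16*Z²)
4791730/R(-628/s) - 4987281/872100 = 4791730/((-16*(-628/222)²)) - 4987281/872100 = 4791730/((-16*(-628*1/222)²)) - 4987281*1/872100 = 4791730/((-16*(-314/111)²)) - 1662427/290700 = 4791730/((-16*98596/12321)) - 1662427/290700 = 4791730/(-1577536/12321) - 1662427/290700 = 4791730*(-12321/1577536) - 1662427/290700 = -29519452665/788768 - 1662427/290700 = -2145654039733859/57323714400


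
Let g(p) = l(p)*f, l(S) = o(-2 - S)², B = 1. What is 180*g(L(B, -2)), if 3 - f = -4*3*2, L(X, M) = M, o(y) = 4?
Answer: 77760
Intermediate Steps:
l(S) = 16 (l(S) = 4² = 16)
f = 27 (f = 3 - (-4*3)*2 = 3 - (-12)*2 = 3 - 1*(-24) = 3 + 24 = 27)
g(p) = 432 (g(p) = 16*27 = 432)
180*g(L(B, -2)) = 180*432 = 77760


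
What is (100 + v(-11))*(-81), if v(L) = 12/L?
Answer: -88128/11 ≈ -8011.6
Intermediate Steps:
(100 + v(-11))*(-81) = (100 + 12/(-11))*(-81) = (100 + 12*(-1/11))*(-81) = (100 - 12/11)*(-81) = (1088/11)*(-81) = -88128/11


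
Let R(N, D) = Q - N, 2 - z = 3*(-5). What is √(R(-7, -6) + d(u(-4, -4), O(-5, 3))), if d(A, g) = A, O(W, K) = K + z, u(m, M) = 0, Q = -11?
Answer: 2*I ≈ 2.0*I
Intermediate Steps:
z = 17 (z = 2 - 3*(-5) = 2 - 1*(-15) = 2 + 15 = 17)
O(W, K) = 17 + K (O(W, K) = K + 17 = 17 + K)
R(N, D) = -11 - N
√(R(-7, -6) + d(u(-4, -4), O(-5, 3))) = √((-11 - 1*(-7)) + 0) = √((-11 + 7) + 0) = √(-4 + 0) = √(-4) = 2*I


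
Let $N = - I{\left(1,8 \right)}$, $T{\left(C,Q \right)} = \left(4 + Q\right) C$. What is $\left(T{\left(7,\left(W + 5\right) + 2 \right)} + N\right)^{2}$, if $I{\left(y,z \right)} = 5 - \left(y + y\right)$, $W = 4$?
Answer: $10404$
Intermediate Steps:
$I{\left(y,z \right)} = 5 - 2 y$
$T{\left(C,Q \right)} = C \left(4 + Q\right)$
$N = -3$ ($N = - (5 - 2) = \left(-1\right) 3 = -3$)
$\left(T{\left(7,\left(W + 5\right) + 2 \right)} + N\right)^{2} = \left(7 \left(4 + \left(\left(4 + 5\right) + 2\right)\right) - 3\right)^{2} = \left(7 \left(4 + \left(9 + 2\right)\right) - 3\right)^{2} = \left(7 \left(4 + 11\right) - 3\right)^{2} = \left(7 \cdot 15 - 3\right)^{2} = \left(105 - 3\right)^{2} = 102^{2} = 10404$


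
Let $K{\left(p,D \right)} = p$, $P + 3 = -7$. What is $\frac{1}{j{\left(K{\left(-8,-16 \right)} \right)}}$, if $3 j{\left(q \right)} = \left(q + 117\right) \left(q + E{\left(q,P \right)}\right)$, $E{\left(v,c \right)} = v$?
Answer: $- \frac{3}{1744} \approx -0.0017202$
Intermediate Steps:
$P = -10$ ($P = -3 - 7 = -10$)
$j{\left(q \right)} = \frac{2 q \left(117 + q\right)}{3}$ ($j{\left(q \right)} = \frac{\left(q + 117\right) \left(q + q\right)}{3} = \frac{\left(117 + q\right) 2 q}{3} = \frac{2 q \left(117 + q\right)}{3}$)
$\frac{1}{j{\left(K{\left(-8,-16 \right)} \right)}} = \frac{1}{\frac{2}{3} \left(-8\right) \left(117 - 8\right)} = \frac{1}{\frac{2}{3} \left(-8\right) 109} = \frac{1}{- \frac{1744}{3}} = - \frac{3}{1744}$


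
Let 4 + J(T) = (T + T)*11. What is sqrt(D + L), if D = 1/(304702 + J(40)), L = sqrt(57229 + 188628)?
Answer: sqrt(305578 + 93377914084*sqrt(245857))/305578 ≈ 22.267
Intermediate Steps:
J(T) = -4 + 22*T (J(T) = -4 + (T + T)*11 = -4 + (2*T)*11 = -4 + 22*T)
L = sqrt(245857) ≈ 495.84
D = 1/305578 (D = 1/(304702 + (-4 + 22*40)) = 1/(304702 + (-4 + 880)) = 1/(304702 + 876) = 1/305578 ≈ 3.2725e-6)
sqrt(D + L) = sqrt(1/305578 + sqrt(245857))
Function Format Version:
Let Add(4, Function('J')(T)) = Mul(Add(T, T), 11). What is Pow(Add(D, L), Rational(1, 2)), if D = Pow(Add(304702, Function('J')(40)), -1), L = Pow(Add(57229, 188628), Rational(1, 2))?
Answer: Mul(Rational(1, 305578), Pow(Add(305578, Mul(93377914084, Pow(245857, Rational(1, 2)))), Rational(1, 2))) ≈ 22.267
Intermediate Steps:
Function('J')(T) = Add(-4, Mul(22, T)) (Function('J')(T) = Add(-4, Mul(Add(T, T), 11)) = Add(-4, Mul(Mul(2, T), 11)) = Add(-4, Mul(22, T)))
L = Pow(245857, Rational(1, 2)) ≈ 495.84
D = Rational(1, 305578) (D = Pow(Add(304702, Add(-4, Mul(22, 40))), -1) = Pow(Add(304702, Add(-4, 880)), -1) = Pow(Add(304702, 876), -1) = Pow(305578, -1) = Rational(1, 305578) ≈ 3.2725e-6)
Pow(Add(D, L), Rational(1, 2)) = Pow(Add(Rational(1, 305578), Pow(245857, Rational(1, 2))), Rational(1, 2))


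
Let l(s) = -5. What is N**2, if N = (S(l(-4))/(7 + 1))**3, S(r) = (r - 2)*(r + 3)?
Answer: 117649/4096 ≈ 28.723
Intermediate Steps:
S(r) = (-2 + r)*(3 + r)
N = 343/64 (N = ((-6 - 5 + (-5)**2)/(7 + 1))**3 = ((-6 - 5 + 25)/8)**3 = ((1/8)*14)**3 = (7/4)**3 = 343/64 ≈ 5.3594)
N**2 = (343/64)**2 = 117649/4096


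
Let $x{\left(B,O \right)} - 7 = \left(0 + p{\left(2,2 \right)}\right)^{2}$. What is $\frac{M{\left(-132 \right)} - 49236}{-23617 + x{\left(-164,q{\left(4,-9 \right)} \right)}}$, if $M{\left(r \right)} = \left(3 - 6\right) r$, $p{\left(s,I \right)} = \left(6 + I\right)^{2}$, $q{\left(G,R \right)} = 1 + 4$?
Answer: $\frac{2220}{887} \approx 2.5028$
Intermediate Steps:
$q{\left(G,R \right)} = 5$
$x{\left(B,O \right)} = 4103$ ($x{\left(B,O \right)} = 7 + \left(0 + \left(6 + 2\right)^{2}\right)^{2} = 7 + \left(0 + 8^{2}\right)^{2} = 7 + \left(0 + 64\right)^{2} = 7 + 64^{2} = 7 + 4096 = 4103$)
$M{\left(r \right)} = - 3 r$
$\frac{M{\left(-132 \right)} - 49236}{-23617 + x{\left(-164,q{\left(4,-9 \right)} \right)}} = \frac{\left(-3\right) \left(-132\right) - 49236}{-23617 + 4103} = \frac{396 - 49236}{-19514} = \left(-48840\right) \left(- \frac{1}{19514}\right) = \frac{2220}{887}$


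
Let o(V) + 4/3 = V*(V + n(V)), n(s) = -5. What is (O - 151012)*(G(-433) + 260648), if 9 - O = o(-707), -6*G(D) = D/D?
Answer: -3070155711259/18 ≈ -1.7056e+11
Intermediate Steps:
G(D) = -⅙ (G(D) = -D/(6*D) = -⅙*1 = -⅙)
o(V) = -4/3 + V*(-5 + V) (o(V) = -4/3 + V*(V - 5) = -4/3 + V*(-5 + V))
O = -1510121/3 (O = 9 - (-4/3 + (-707)² - 5*(-707)) = 9 - (-4/3 + 499849 + 3535) = 9 - 1*1510148/3 = 9 - 1510148/3 = -1510121/3 ≈ -5.0337e+5)
(O - 151012)*(G(-433) + 260648) = (-1510121/3 - 151012)*(-⅙ + 260648) = -1963157/3*1563887/6 = -3070155711259/18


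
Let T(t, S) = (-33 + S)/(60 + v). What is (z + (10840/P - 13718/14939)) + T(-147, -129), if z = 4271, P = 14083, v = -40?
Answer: 8968229590033/2103859370 ≈ 4262.8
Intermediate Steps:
T(t, S) = -33/20 + S/20 (T(t, S) = (-33 + S)/(60 - 40) = (-33 + S)/20 = (-33 + S)*(1/20) = -33/20 + S/20)
(z + (10840/P - 13718/14939)) + T(-147, -129) = (4271 + (10840/14083 - 13718/14939)) + (-33/20 + (1/20)*(-129)) = (4271 + (10840*(1/14083) - 13718*1/14939)) + (-33/20 - 129/20) = (4271 + (10840/14083 - 13718/14939)) - 81/10 = (4271 - 31251834/210385937) - 81/10 = 898527085093/210385937 - 81/10 = 8968229590033/2103859370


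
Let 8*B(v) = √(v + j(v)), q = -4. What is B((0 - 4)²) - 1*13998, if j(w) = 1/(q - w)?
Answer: -13998 + √1595/80 ≈ -13998.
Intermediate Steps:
j(w) = 1/(-4 - w)
B(v) = √(v - 1/(4 + v))/8
B((0 - 4)²) - 1*13998 = √((-1 + (0 - 4)²*(4 + (0 - 4)²))/(4 + (0 - 4)²))/8 - 1*13998 = √((-1 + (-4)²*(4 + (-4)²))/(4 + (-4)²))/8 - 13998 = √((-1 + 16*(4 + 16))/(4 + 16))/8 - 13998 = √((-1 + 16*20)/20)/8 - 13998 = √((-1 + 320)/20)/8 - 13998 = √((1/20)*319)/8 - 13998 = √(319/20)/8 - 13998 = (√1595/10)/8 - 13998 = √1595/80 - 13998 = -13998 + √1595/80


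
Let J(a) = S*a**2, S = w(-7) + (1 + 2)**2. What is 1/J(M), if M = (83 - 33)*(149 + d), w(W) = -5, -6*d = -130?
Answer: 9/2621440000 ≈ 3.4332e-9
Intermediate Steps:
d = 65/3 (d = -1/6*(-130) = 65/3 ≈ 21.667)
M = 25600/3 (M = (83 - 33)*(149 + 65/3) = 50*(512/3) = 25600/3 ≈ 8533.3)
S = 4 (S = -5 + (1 + 2)**2 = -5 + 3**2 = -5 + 9 = 4)
J(a) = 4*a**2
1/J(M) = 1/(4*(25600/3)**2) = 1/(4*(655360000/9)) = 1/(2621440000/9) = 9/2621440000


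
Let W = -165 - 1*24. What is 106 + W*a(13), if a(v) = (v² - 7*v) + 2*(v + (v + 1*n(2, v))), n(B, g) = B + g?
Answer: -30134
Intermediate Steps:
W = -189 (W = -165 - 24 = -189)
a(v) = 4 + v² - v (a(v) = (v² - 7*v) + 2*(v + (v + 1*(2 + v))) = (v² - 7*v) + 2*(v + (v + (2 + v))) = (v² - 7*v) + 2*(v + (2 + 2*v)) = (v² - 7*v) + 2*(2 + 3*v) = (v² - 7*v) + (4 + 6*v) = 4 + v² - v)
106 + W*a(13) = 106 - 189*(4 + 13² - 1*13) = 106 - 189*(4 + 169 - 13) = 106 - 189*160 = 106 - 30240 = -30134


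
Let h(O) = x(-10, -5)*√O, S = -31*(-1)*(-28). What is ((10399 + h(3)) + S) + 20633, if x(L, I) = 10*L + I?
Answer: 30164 - 105*√3 ≈ 29982.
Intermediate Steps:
S = -868 (S = 31*(-28) = -868)
x(L, I) = I + 10*L
h(O) = -105*√O (h(O) = (-5 + 10*(-10))*√O = (-5 - 100)*√O = -105*√O)
((10399 + h(3)) + S) + 20633 = ((10399 - 105*√3) - 868) + 20633 = (9531 - 105*√3) + 20633 = 30164 - 105*√3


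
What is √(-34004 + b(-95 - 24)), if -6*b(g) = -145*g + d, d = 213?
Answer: I*√332238/3 ≈ 192.13*I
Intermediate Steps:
b(g) = -71/2 + 145*g/6 (b(g) = -(-145*g + 213)/6 = -(213 - 145*g)/6 = -71/2 + 145*g/6)
√(-34004 + b(-95 - 24)) = √(-34004 + (-71/2 + 145*(-95 - 24)/6)) = √(-34004 + (-71/2 + (145/6)*(-119))) = √(-34004 + (-71/2 - 17255/6)) = √(-34004 - 8734/3) = √(-110746/3) = I*√332238/3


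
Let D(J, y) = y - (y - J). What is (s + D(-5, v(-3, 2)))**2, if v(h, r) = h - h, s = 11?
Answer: 36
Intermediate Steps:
v(h, r) = 0
D(J, y) = J (D(J, y) = y + (J - y) = J)
(s + D(-5, v(-3, 2)))**2 = (11 - 5)**2 = 6**2 = 36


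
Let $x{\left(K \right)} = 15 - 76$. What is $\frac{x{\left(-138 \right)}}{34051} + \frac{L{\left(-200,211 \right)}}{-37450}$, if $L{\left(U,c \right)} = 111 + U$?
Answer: $\frac{746089}{1275209950} \approx 0.00058507$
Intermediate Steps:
$x{\left(K \right)} = -61$ ($x{\left(K \right)} = 15 - 76 = -61$)
$\frac{x{\left(-138 \right)}}{34051} + \frac{L{\left(-200,211 \right)}}{-37450} = - \frac{61}{34051} + \frac{111 - 200}{-37450} = \left(-61\right) \frac{1}{34051} - - \frac{89}{37450} = - \frac{61}{34051} + \frac{89}{37450} = \frac{746089}{1275209950}$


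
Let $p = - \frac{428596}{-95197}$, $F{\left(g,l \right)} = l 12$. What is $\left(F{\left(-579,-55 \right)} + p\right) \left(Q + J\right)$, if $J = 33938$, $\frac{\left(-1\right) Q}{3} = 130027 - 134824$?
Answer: $- \frac{3015798420496}{95197} \approx -3.168 \cdot 10^{7}$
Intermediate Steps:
$F{\left(g,l \right)} = 12 l$
$Q = 14391$ ($Q = - 3 \left(130027 - 134824\right) = \left(-3\right) \left(-4797\right) = 14391$)
$p = \frac{428596}{95197}$ ($p = \left(-428596\right) \left(- \frac{1}{95197}\right) = \frac{428596}{95197} \approx 4.5022$)
$\left(F{\left(-579,-55 \right)} + p\right) \left(Q + J\right) = \left(12 \left(-55\right) + \frac{428596}{95197}\right) \left(14391 + 33938\right) = \left(-660 + \frac{428596}{95197}\right) 48329 = \left(- \frac{62401424}{95197}\right) 48329 = - \frac{3015798420496}{95197}$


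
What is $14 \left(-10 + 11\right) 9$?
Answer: $126$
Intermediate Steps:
$14 \left(-10 + 11\right) 9 = 14 \cdot 1 \cdot 9 = 14 \cdot 9 = 126$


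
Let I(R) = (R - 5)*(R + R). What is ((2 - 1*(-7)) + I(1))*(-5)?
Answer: -5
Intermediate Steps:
I(R) = 2*R*(-5 + R) (I(R) = (-5 + R)*(2*R) = 2*R*(-5 + R))
((2 - 1*(-7)) + I(1))*(-5) = ((2 - 1*(-7)) + 2*1*(-5 + 1))*(-5) = ((2 + 7) + 2*1*(-4))*(-5) = (9 - 8)*(-5) = 1*(-5) = -5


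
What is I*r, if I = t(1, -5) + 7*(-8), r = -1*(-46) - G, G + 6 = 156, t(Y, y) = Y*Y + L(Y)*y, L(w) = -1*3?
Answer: 4160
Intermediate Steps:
L(w) = -3
t(Y, y) = Y**2 - 3*y (t(Y, y) = Y*Y - 3*y = Y**2 - 3*y)
G = 150 (G = -6 + 156 = 150)
r = -104 (r = -1*(-46) - 1*150 = 46 - 150 = -104)
I = -40 (I = (1**2 - 3*(-5)) + 7*(-8) = (1 + 15) - 56 = 16 - 56 = -40)
I*r = -40*(-104) = 4160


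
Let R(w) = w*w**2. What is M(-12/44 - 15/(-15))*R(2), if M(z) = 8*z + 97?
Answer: 9048/11 ≈ 822.54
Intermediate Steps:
R(w) = w**3
M(z) = 97 + 8*z
M(-12/44 - 15/(-15))*R(2) = (97 + 8*(-12/44 - 15/(-15)))*2**3 = (97 + 8*(-12*1/44 - 15*(-1/15)))*8 = (97 + 8*(-3/11 + 1))*8 = (97 + 8*(8/11))*8 = (97 + 64/11)*8 = (1131/11)*8 = 9048/11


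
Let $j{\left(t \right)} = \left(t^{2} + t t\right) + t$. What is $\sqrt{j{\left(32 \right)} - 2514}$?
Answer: $i \sqrt{434} \approx 20.833 i$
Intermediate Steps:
$j{\left(t \right)} = t + 2 t^{2}$ ($j{\left(t \right)} = \left(t^{2} + t^{2}\right) + t = 2 t^{2} + t = t + 2 t^{2}$)
$\sqrt{j{\left(32 \right)} - 2514} = \sqrt{32 \left(1 + 2 \cdot 32\right) - 2514} = \sqrt{32 \left(1 + 64\right) - 2514} = \sqrt{32 \cdot 65 - 2514} = \sqrt{2080 - 2514} = \sqrt{-434} = i \sqrt{434}$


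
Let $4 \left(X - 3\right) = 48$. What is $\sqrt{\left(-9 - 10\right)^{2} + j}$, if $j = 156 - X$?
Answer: $\sqrt{502} \approx 22.405$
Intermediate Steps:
$X = 15$ ($X = 3 + \frac{1}{4} \cdot 48 = 3 + 12 = 15$)
$j = 141$ ($j = 156 - 15 = 141$)
$\sqrt{\left(-9 - 10\right)^{2} + j} = \sqrt{\left(-9 - 10\right)^{2} + 141} = \sqrt{\left(-19\right)^{2} + 141} = \sqrt{361 + 141} = \sqrt{502}$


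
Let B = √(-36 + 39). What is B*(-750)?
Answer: -750*√3 ≈ -1299.0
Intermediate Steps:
B = √3 ≈ 1.7320
B*(-750) = √3*(-750) = -750*√3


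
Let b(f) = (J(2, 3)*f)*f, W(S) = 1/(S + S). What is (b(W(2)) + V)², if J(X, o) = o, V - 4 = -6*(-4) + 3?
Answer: 249001/256 ≈ 972.66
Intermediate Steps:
W(S) = 1/(2*S)
V = 31 (V = 4 + (-6*(-4) + 3) = 4 + (24 + 3) = 4 + 27 = 31)
b(f) = 3*f² (b(f) = (3*f)*f = 3*f²)
(b(W(2)) + V)² = (3*((½)/2)² + 31)² = (3*((½)*(½))² + 31)² = (3*(¼)² + 31)² = (3*(1/16) + 31)² = (3/16 + 31)² = (499/16)² = 249001/256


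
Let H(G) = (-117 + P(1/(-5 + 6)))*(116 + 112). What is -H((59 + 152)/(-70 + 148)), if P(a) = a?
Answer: 26448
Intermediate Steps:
H(G) = -26448 (H(G) = (-117 + 1/(-5 + 6))*(116 + 112) = (-117 + 1/1)*228 = (-117 + 1)*228 = -116*228 = -26448)
-H((59 + 152)/(-70 + 148)) = -1*(-26448) = 26448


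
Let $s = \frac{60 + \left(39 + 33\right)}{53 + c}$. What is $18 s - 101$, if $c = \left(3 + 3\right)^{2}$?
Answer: $- \frac{6613}{89} \approx -74.303$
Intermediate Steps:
$c = 36$ ($c = 6^{2} = 36$)
$s = \frac{132}{89}$ ($s = \frac{60 + \left(39 + 33\right)}{53 + 36} = \frac{60 + 72}{89} = 132 \cdot \frac{1}{89} = \frac{132}{89} \approx 1.4831$)
$18 s - 101 = 18 \cdot \frac{132}{89} - 101 = \frac{2376}{89} - 101 = - \frac{6613}{89}$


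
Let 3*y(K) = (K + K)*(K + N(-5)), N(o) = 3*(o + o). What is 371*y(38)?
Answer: 225568/3 ≈ 75189.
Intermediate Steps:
N(o) = 6*o (N(o) = 3*(2*o) = 6*o)
y(K) = 2*K*(-30 + K)/3 (y(K) = ((K + K)*(K + 6*(-5)))/3 = ((2*K)*(K - 30))/3 = ((2*K)*(-30 + K))/3 = (2*K*(-30 + K))/3 = 2*K*(-30 + K)/3)
371*y(38) = 371*((⅔)*38*(-30 + 38)) = 371*((⅔)*38*8) = 371*(608/3) = 225568/3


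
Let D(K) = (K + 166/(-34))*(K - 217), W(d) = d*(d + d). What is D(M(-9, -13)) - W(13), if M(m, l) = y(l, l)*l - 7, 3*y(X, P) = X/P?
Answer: 514781/153 ≈ 3364.6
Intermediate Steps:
W(d) = 2*d² (W(d) = d*(2*d) = 2*d²)
y(X, P) = X/(3*P) (y(X, P) = (X/P)/3 = X/(3*P))
M(m, l) = -7 + l/3 (M(m, l) = (l/(3*l))*l - 7 = l/3 - 7 = -7 + l/3)
D(K) = (-217 + K)*(-83/17 + K) (D(K) = (K + 166*(-1/34))*(-217 + K) = (K - 83/17)*(-217 + K) = (-83/17 + K)*(-217 + K) = (-217 + K)*(-83/17 + K))
D(M(-9, -13)) - W(13) = (18011/17 + (-7 + (⅓)*(-13))² - 3772*(-7 + (⅓)*(-13))/17) - 2*13² = (18011/17 + (-7 - 13/3)² - 3772*(-7 - 13/3)/17) - 2*169 = (18011/17 + (-34/3)² - 3772/17*(-34/3)) - 1*338 = (18011/17 + 1156/9 + 7544/3) - 338 = 566495/153 - 338 = 514781/153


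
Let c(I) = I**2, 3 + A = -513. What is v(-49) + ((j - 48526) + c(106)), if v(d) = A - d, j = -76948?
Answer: -114705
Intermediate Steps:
A = -516 (A = -3 - 513 = -516)
v(d) = -516 - d
v(-49) + ((j - 48526) + c(106)) = (-516 - 1*(-49)) + ((-76948 - 48526) + 106**2) = (-516 + 49) + (-125474 + 11236) = -467 - 114238 = -114705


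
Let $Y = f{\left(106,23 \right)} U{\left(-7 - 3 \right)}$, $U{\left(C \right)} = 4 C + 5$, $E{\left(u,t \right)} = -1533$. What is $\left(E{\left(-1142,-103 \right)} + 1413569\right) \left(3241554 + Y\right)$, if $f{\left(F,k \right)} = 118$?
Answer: $4571359235264$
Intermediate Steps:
$U{\left(C \right)} = 5 + 4 C$
$Y = -4130$ ($Y = 118 \left(5 + 4 \left(-7 - 3\right)\right) = 118 \left(5 + 4 \left(-10\right)\right) = 118 \left(5 - 40\right) = 118 \left(-35\right) = -4130$)
$\left(E{\left(-1142,-103 \right)} + 1413569\right) \left(3241554 + Y\right) = \left(-1533 + 1413569\right) \left(3241554 - 4130\right) = 1412036 \cdot 3237424 = 4571359235264$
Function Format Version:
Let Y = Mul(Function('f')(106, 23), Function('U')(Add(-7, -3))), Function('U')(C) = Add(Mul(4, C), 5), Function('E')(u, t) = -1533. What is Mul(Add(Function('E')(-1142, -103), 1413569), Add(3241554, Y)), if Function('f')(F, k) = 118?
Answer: 4571359235264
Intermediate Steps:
Function('U')(C) = Add(5, Mul(4, C))
Y = -4130 (Y = Mul(118, Add(5, Mul(4, Add(-7, -3)))) = Mul(118, Add(5, Mul(4, -10))) = Mul(118, Add(5, -40)) = Mul(118, -35) = -4130)
Mul(Add(Function('E')(-1142, -103), 1413569), Add(3241554, Y)) = Mul(Add(-1533, 1413569), Add(3241554, -4130)) = Mul(1412036, 3237424) = 4571359235264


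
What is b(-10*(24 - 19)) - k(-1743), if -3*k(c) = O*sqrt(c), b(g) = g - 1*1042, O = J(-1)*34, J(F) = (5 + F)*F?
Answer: -1092 - 136*I*sqrt(1743)/3 ≈ -1092.0 - 1892.6*I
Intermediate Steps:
J(F) = F*(5 + F)
O = -136 (O = -(5 - 1)*34 = -1*4*34 = -4*34 = -136)
b(g) = -1042 + g (b(g) = g - 1042 = -1042 + g)
k(c) = 136*sqrt(c)/3 (k(c) = -(-136)*sqrt(c)/3 = 136*sqrt(c)/3)
b(-10*(24 - 19)) - k(-1743) = (-1042 - 10*(24 - 19)) - 136*sqrt(-1743)/3 = (-1042 - 10*5) - 136*I*sqrt(1743)/3 = (-1042 - 50) - 136*I*sqrt(1743)/3 = -1092 - 136*I*sqrt(1743)/3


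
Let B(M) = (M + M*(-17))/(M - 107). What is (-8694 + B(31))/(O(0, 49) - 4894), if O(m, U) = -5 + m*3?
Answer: 165062/93081 ≈ 1.7733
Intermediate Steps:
O(m, U) = -5 + 3*m
B(M) = -16*M/(-107 + M) (B(M) = (M - 17*M)/(-107 + M) = (-16*M)/(-107 + M) = -16*M/(-107 + M))
(-8694 + B(31))/(O(0, 49) - 4894) = (-8694 - 16*31/(-107 + 31))/((-5 + 3*0) - 4894) = (-8694 - 16*31/(-76))/((-5 + 0) - 4894) = (-8694 - 16*31*(-1/76))/(-5 - 4894) = (-8694 + 124/19)/(-4899) = -165062/19*(-1/4899) = 165062/93081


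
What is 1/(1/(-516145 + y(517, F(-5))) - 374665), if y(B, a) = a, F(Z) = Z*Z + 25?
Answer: -516095/193362733176 ≈ -2.6691e-6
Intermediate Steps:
F(Z) = 25 + Z**2 (F(Z) = Z**2 + 25 = 25 + Z**2)
1/(1/(-516145 + y(517, F(-5))) - 374665) = 1/(1/(-516145 + (25 + (-5)**2)) - 374665) = 1/(1/(-516145 + (25 + 25)) - 374665) = 1/(1/(-516145 + 50) - 374665) = 1/(1/(-516095) - 374665) = 1/(-1/516095 - 374665) = 1/(-193362733176/516095) = -516095/193362733176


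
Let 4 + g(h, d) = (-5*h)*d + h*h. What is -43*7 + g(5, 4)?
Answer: -380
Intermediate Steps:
g(h, d) = -4 + h² - 5*d*h (g(h, d) = -4 + ((-5*h)*d + h*h) = -4 + (-5*d*h + h²) = -4 + (h² - 5*d*h) = -4 + h² - 5*d*h)
-43*7 + g(5, 4) = -43*7 + (-4 + 5² - 5*4*5) = -301 + (-4 + 25 - 100) = -301 - 79 = -380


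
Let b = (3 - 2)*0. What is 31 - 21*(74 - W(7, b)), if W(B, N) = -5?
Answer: -1628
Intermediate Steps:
b = 0 (b = 1*0 = 0)
31 - 21*(74 - W(7, b)) = 31 - 21*(74 - 1*(-5)) = 31 - 21*(74 + 5) = 31 - 21*79 = 31 - 1659 = -1628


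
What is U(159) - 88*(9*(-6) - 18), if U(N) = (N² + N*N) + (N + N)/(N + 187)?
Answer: 9843513/173 ≈ 56899.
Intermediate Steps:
U(N) = 2*N² + 2*N/(187 + N) (U(N) = (N² + N²) + (2*N)/(187 + N) = 2*N² + 2*N/(187 + N))
U(159) - 88*(9*(-6) - 18) = 2*159*(1 + 159² + 187*159)/(187 + 159) - 88*(9*(-6) - 18) = 2*159*(1 + 25281 + 29733)/346 - 88*(-54 - 18) = 2*159*(1/346)*55015 - 88*(-72) = 8747385/173 + 6336 = 9843513/173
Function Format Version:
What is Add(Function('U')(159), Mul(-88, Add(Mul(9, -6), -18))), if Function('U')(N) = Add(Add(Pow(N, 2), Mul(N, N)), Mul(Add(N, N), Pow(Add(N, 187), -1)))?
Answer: Rational(9843513, 173) ≈ 56899.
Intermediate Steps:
Function('U')(N) = Add(Mul(2, Pow(N, 2)), Mul(2, N, Pow(Add(187, N), -1))) (Function('U')(N) = Add(Add(Pow(N, 2), Pow(N, 2)), Mul(Mul(2, N), Pow(Add(187, N), -1))) = Add(Mul(2, Pow(N, 2)), Mul(2, N, Pow(Add(187, N), -1))))
Add(Function('U')(159), Mul(-88, Add(Mul(9, -6), -18))) = Add(Mul(2, 159, Pow(Add(187, 159), -1), Add(1, Pow(159, 2), Mul(187, 159))), Mul(-88, Add(Mul(9, -6), -18))) = Add(Mul(2, 159, Pow(346, -1), Add(1, 25281, 29733)), Mul(-88, Add(-54, -18))) = Add(Mul(2, 159, Rational(1, 346), 55015), Mul(-88, -72)) = Add(Rational(8747385, 173), 6336) = Rational(9843513, 173)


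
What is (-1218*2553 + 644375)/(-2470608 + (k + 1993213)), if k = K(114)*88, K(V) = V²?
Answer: -2465179/666253 ≈ -3.7001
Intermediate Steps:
k = 1143648 (k = 114²*88 = 12996*88 = 1143648)
(-1218*2553 + 644375)/(-2470608 + (k + 1993213)) = (-1218*2553 + 644375)/(-2470608 + (1143648 + 1993213)) = (-3109554 + 644375)/(-2470608 + 3136861) = -2465179/666253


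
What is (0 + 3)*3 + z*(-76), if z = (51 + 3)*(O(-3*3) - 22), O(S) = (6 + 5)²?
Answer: -406287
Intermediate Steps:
O(S) = 121 (O(S) = 11² = 121)
z = 5346 (z = (51 + 3)*(121 - 22) = 54*99 = 5346)
(0 + 3)*3 + z*(-76) = (0 + 3)*3 + 5346*(-76) = 3*3 - 406296 = 9 - 406296 = -406287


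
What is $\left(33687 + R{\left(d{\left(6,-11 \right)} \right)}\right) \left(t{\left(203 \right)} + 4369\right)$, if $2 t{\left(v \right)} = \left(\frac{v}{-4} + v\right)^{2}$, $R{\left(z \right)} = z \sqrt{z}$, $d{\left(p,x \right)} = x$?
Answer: $\frac{17203580343}{32} - \frac{5617579 i \sqrt{11}}{32} \approx 5.3761 \cdot 10^{8} - 5.8223 \cdot 10^{5} i$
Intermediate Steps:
$R{\left(z \right)} = z^{\frac{3}{2}}$
$t{\left(v \right)} = \frac{9 v^{2}}{32}$ ($t{\left(v \right)} = \frac{\left(\frac{v}{-4} + v\right)^{2}}{2} = \frac{\left(v \left(- \frac{1}{4}\right) + v\right)^{2}}{2} = \frac{\left(- \frac{v}{4} + v\right)^{2}}{2} = \frac{\left(\frac{3 v}{4}\right)^{2}}{2} = \frac{\frac{9}{16} v^{2}}{2} = \frac{9 v^{2}}{32}$)
$\left(33687 + R{\left(d{\left(6,-11 \right)} \right)}\right) \left(t{\left(203 \right)} + 4369\right) = \left(33687 + \left(-11\right)^{\frac{3}{2}}\right) \left(\frac{9 \cdot 203^{2}}{32} + 4369\right) = \left(33687 - 11 i \sqrt{11}\right) \left(\frac{9}{32} \cdot 41209 + 4369\right) = \left(33687 - 11 i \sqrt{11}\right) \left(\frac{370881}{32} + 4369\right) = \left(33687 - 11 i \sqrt{11}\right) \frac{510689}{32} = \frac{17203580343}{32} - \frac{5617579 i \sqrt{11}}{32}$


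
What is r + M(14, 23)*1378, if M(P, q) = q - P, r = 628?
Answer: 13030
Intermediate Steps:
r + M(14, 23)*1378 = 628 + (23 - 1*14)*1378 = 628 + (23 - 14)*1378 = 628 + 9*1378 = 628 + 12402 = 13030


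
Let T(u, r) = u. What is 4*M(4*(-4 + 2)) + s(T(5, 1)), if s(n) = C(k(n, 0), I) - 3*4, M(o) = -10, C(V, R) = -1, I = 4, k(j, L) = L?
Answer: -53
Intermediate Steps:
s(n) = -13 (s(n) = -1 - 3*4 = -1 - 12 = -13)
4*M(4*(-4 + 2)) + s(T(5, 1)) = 4*(-10) - 13 = -40 - 13 = -53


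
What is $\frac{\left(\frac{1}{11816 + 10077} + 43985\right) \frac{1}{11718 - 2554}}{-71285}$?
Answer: $- \frac{481481803}{7150863957910} \approx -6.7332 \cdot 10^{-5}$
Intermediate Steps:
$\frac{\left(\frac{1}{11816 + 10077} + 43985\right) \frac{1}{11718 - 2554}}{-71285} = \frac{\frac{1}{21893} + 43985}{9164} \left(- \frac{1}{71285}\right) = \left(\frac{1}{21893} + 43985\right) \frac{1}{9164} \left(- \frac{1}{71285}\right) = \frac{962963606}{21893} \cdot \frac{1}{9164} \left(- \frac{1}{71285}\right) = \frac{481481803}{100313726} \left(- \frac{1}{71285}\right) = - \frac{481481803}{7150863957910}$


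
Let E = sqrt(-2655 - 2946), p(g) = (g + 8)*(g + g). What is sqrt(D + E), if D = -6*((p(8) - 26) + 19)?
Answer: sqrt(-1494 + I*sqrt(5601)) ≈ 0.9678 + 38.664*I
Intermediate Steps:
p(g) = 2*g*(8 + g) (p(g) = (8 + g)*(2*g) = 2*g*(8 + g))
E = I*sqrt(5601) (E = sqrt(-5601) = I*sqrt(5601) ≈ 74.84*I)
D = -1494 (D = -6*((2*8*(8 + 8) - 26) + 19) = -6*((2*8*16 - 26) + 19) = -6*((256 - 26) + 19) = -6*(230 + 19) = -6*249 = -1494)
sqrt(D + E) = sqrt(-1494 + I*sqrt(5601))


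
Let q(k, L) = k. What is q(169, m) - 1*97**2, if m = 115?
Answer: -9240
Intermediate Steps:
q(169, m) - 1*97**2 = 169 - 1*97**2 = 169 - 1*9409 = 169 - 9409 = -9240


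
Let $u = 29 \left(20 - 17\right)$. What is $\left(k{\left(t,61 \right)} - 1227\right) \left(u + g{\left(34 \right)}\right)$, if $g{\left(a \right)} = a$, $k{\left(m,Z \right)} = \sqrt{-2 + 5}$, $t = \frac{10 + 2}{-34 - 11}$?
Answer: $-148467 + 121 \sqrt{3} \approx -1.4826 \cdot 10^{5}$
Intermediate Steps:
$t = - \frac{4}{15}$ ($t = \frac{12}{-45} = 12 \left(- \frac{1}{45}\right) = - \frac{4}{15} \approx -0.26667$)
$k{\left(m,Z \right)} = \sqrt{3}$
$u = 87$ ($u = 29 \cdot 3 = 87$)
$\left(k{\left(t,61 \right)} - 1227\right) \left(u + g{\left(34 \right)}\right) = \left(\sqrt{3} - 1227\right) \left(87 + 34\right) = \left(-1227 + \sqrt{3}\right) 121 = -148467 + 121 \sqrt{3}$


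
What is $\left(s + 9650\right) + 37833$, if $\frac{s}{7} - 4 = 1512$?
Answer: $58095$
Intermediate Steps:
$s = 10612$ ($s = 28 + 7 \cdot 1512 = 28 + 10584 = 10612$)
$\left(s + 9650\right) + 37833 = \left(10612 + 9650\right) + 37833 = 20262 + 37833 = 58095$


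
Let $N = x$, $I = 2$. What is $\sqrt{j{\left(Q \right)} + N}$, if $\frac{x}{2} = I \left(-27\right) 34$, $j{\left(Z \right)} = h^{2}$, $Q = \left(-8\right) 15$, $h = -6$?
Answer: $6 i \sqrt{101} \approx 60.299 i$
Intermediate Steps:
$Q = -120$
$j{\left(Z \right)} = 36$ ($j{\left(Z \right)} = \left(-6\right)^{2} = 36$)
$x = -3672$ ($x = 2 \cdot 2 \left(-27\right) 34 = 2 \left(\left(-54\right) 34\right) = 2 \left(-1836\right) = -3672$)
$N = -3672$
$\sqrt{j{\left(Q \right)} + N} = \sqrt{36 - 3672} = \sqrt{-3636} = 6 i \sqrt{101}$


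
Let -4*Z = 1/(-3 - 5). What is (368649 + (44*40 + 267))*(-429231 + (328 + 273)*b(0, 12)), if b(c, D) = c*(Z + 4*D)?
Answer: -159105630156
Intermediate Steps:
Z = 1/32 (Z = -1/(4*(-3 - 5)) = -¼/(-8) = -¼*(-⅛) = 1/32 ≈ 0.031250)
b(c, D) = c*(1/32 + 4*D)
(368649 + (44*40 + 267))*(-429231 + (328 + 273)*b(0, 12)) = (368649 + (44*40 + 267))*(-429231 + (328 + 273)*((1/32)*0*(1 + 128*12))) = (368649 + (1760 + 267))*(-429231 + 601*((1/32)*0*(1 + 1536))) = (368649 + 2027)*(-429231 + 601*((1/32)*0*1537)) = 370676*(-429231 + 601*0) = 370676*(-429231 + 0) = 370676*(-429231) = -159105630156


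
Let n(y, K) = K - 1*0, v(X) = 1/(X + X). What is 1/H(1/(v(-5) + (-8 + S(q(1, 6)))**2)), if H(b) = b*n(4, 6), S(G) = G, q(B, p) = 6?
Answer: 13/20 ≈ 0.65000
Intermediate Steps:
v(X) = 1/(2*X)
n(y, K) = K (n(y, K) = K + 0 = K)
H(b) = 6*b (H(b) = b*6 = 6*b)
1/H(1/(v(-5) + (-8 + S(q(1, 6)))**2)) = 1/(6/((1/2)/(-5) + (-8 + 6)**2)) = 1/(6/((1/2)*(-1/5) + (-2)**2)) = 1/(6/(-1/10 + 4)) = 1/(6/(39/10)) = 1/(6*(10/39)) = 1/(20/13) = 13/20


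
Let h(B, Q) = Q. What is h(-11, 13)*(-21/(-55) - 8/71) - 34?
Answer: -119107/3905 ≈ -30.501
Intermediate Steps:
h(-11, 13)*(-21/(-55) - 8/71) - 34 = 13*(-21/(-55) - 8/71) - 34 = 13*(-21*(-1/55) - 8*1/71) - 34 = 13*(21/55 - 8/71) - 34 = 13*(1051/3905) - 34 = 13663/3905 - 34 = -119107/3905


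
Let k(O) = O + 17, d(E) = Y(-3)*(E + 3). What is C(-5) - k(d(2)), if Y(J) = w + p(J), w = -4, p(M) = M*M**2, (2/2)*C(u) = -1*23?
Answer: 115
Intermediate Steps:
C(u) = -23 (C(u) = -1*23 = -23)
p(M) = M**3
Y(J) = -4 + J**3
d(E) = -93 - 31*E (d(E) = (-4 + (-3)**3)*(E + 3) = (-4 - 27)*(3 + E) = -31*(3 + E) = -93 - 31*E)
k(O) = 17 + O
C(-5) - k(d(2)) = -23 - (17 + (-93 - 31*2)) = -23 - (17 + (-93 - 62)) = -23 - (17 - 155) = -23 - 1*(-138) = -23 + 138 = 115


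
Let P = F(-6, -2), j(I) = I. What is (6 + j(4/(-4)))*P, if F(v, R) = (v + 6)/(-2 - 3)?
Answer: 0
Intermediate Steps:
F(v, R) = -6/5 - v/5 (F(v, R) = (6 + v)/(-5) = (6 + v)*(-⅕) = -6/5 - v/5)
P = 0 (P = -6/5 - ⅕*(-6) = -6/5 + 6/5 = 0)
(6 + j(4/(-4)))*P = (6 + 4/(-4))*0 = (6 + 4*(-¼))*0 = (6 - 1)*0 = 5*0 = 0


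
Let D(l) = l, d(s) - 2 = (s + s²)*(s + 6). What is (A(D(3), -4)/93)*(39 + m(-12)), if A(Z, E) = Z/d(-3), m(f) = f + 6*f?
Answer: -9/124 ≈ -0.072581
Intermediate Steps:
d(s) = 2 + (6 + s)*(s + s²) (d(s) = 2 + (s + s²)*(s + 6) = 2 + (s + s²)*(6 + s) = 2 + (6 + s)*(s + s²))
m(f) = 7*f
A(Z, E) = Z/20 (A(Z, E) = Z/(2 + (-3)³ + 6*(-3) + 7*(-3)²) = Z/(2 - 27 - 18 + 7*9) = Z/(2 - 27 - 18 + 63) = Z/20)
(A(D(3), -4)/93)*(39 + m(-12)) = (((1/20)*3)/93)*(39 + 7*(-12)) = ((3/20)*(1/93))*(39 - 84) = (1/620)*(-45) = -9/124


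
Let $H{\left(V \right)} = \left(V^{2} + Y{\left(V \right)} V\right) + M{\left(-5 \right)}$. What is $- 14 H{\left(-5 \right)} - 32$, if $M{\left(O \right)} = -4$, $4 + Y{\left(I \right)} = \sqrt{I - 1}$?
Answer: $-606 + 70 i \sqrt{6} \approx -606.0 + 171.46 i$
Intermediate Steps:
$Y{\left(I \right)} = -4 + \sqrt{-1 + I}$ ($Y{\left(I \right)} = -4 + \sqrt{I - 1} = -4 + \sqrt{-1 + I}$)
$H{\left(V \right)} = -4 + V^{2} + V \left(-4 + \sqrt{-1 + V}\right)$ ($H{\left(V \right)} = \left(V^{2} + \left(-4 + \sqrt{-1 + V}\right) V\right) - 4 = \left(V^{2} + V \left(-4 + \sqrt{-1 + V}\right)\right) - 4 = -4 + V^{2} + V \left(-4 + \sqrt{-1 + V}\right)$)
$- 14 H{\left(-5 \right)} - 32 = - 14 \left(-4 + \left(-5\right)^{2} - 5 \left(-4 + \sqrt{-1 - 5}\right)\right) - 32 = - 14 \left(-4 + 25 - 5 \left(-4 + \sqrt{-6}\right)\right) - 32 = - 14 \left(-4 + 25 - 5 \left(-4 + i \sqrt{6}\right)\right) - 32 = - 14 \left(-4 + 25 + \left(20 - 5 i \sqrt{6}\right)\right) - 32 = - 14 \left(41 - 5 i \sqrt{6}\right) - 32 = \left(-574 + 70 i \sqrt{6}\right) - 32 = -606 + 70 i \sqrt{6}$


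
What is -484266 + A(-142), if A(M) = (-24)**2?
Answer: -483690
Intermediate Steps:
A(M) = 576
-484266 + A(-142) = -484266 + 576 = -483690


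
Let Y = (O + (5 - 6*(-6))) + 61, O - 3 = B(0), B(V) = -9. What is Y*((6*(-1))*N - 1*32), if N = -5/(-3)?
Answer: -4032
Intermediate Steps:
N = 5/3 (N = -5*(-⅓) = 5/3 ≈ 1.6667)
O = -6 (O = 3 - 9 = -6)
Y = 96 (Y = (-6 + (5 - 6*(-6))) + 61 = (-6 + (5 + 36)) + 61 = (-6 + 41) + 61 = 35 + 61 = 96)
Y*((6*(-1))*N - 1*32) = 96*((6*(-1))*(5/3) - 1*32) = 96*(-6*5/3 - 32) = 96*(-10 - 32) = 96*(-42) = -4032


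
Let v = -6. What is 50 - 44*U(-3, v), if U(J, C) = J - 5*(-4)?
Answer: -698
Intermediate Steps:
U(J, C) = 20 + J (U(J, C) = J + 20 = 20 + J)
50 - 44*U(-3, v) = 50 - 44*(20 - 3) = 50 - 44*17 = 50 - 748 = -698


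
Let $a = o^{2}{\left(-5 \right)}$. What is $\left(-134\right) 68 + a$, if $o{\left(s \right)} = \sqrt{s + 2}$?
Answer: $-9115$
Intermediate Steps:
$o{\left(s \right)} = \sqrt{2 + s}$
$a = -3$ ($a = \left(\sqrt{2 - 5}\right)^{2} = \left(\sqrt{-3}\right)^{2} = \left(i \sqrt{3}\right)^{2} = -3$)
$\left(-134\right) 68 + a = \left(-134\right) 68 - 3 = -9112 - 3 = -9115$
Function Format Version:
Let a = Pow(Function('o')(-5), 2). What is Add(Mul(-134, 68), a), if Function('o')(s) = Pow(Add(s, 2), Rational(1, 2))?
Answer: -9115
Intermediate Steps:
Function('o')(s) = Pow(Add(2, s), Rational(1, 2))
a = -3 (a = Pow(Pow(Add(2, -5), Rational(1, 2)), 2) = Pow(Pow(-3, Rational(1, 2)), 2) = Pow(Mul(I, Pow(3, Rational(1, 2))), 2) = -3)
Add(Mul(-134, 68), a) = Add(Mul(-134, 68), -3) = Add(-9112, -3) = -9115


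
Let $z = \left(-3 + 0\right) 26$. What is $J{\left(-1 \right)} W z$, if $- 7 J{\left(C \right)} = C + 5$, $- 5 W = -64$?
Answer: $\frac{19968}{35} \approx 570.51$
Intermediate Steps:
$W = \frac{64}{5}$ ($W = \left(- \frac{1}{5}\right) \left(-64\right) = \frac{64}{5} \approx 12.8$)
$J{\left(C \right)} = - \frac{5}{7} - \frac{C}{7}$ ($J{\left(C \right)} = - \frac{C + 5}{7} = - \frac{5 + C}{7} = - \frac{5}{7} - \frac{C}{7}$)
$z = -78$ ($z = \left(-3\right) 26 = -78$)
$J{\left(-1 \right)} W z = \left(- \frac{5}{7} - - \frac{1}{7}\right) \frac{64}{5} \left(-78\right) = \left(- \frac{5}{7} + \frac{1}{7}\right) \frac{64}{5} \left(-78\right) = \left(- \frac{4}{7}\right) \frac{64}{5} \left(-78\right) = \left(- \frac{256}{35}\right) \left(-78\right) = \frac{19968}{35}$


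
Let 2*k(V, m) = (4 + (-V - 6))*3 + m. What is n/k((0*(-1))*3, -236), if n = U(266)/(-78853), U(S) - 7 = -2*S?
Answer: -525/9541213 ≈ -5.5024e-5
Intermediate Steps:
U(S) = 7 - 2*S
k(V, m) = -3 + m/2 - 3*V/2 (k(V, m) = ((4 + (-V - 6))*3 + m)/2 = ((4 + (-6 - V))*3 + m)/2 = ((-2 - V)*3 + m)/2 = ((-6 - 3*V) + m)/2 = (-6 + m - 3*V)/2 = -3 + m/2 - 3*V/2)
n = 525/78853 (n = (7 - 2*266)/(-78853) = (7 - 532)*(-1/78853) = -525*(-1/78853) = 525/78853 ≈ 0.0066580)
n/k((0*(-1))*3, -236) = 525/(78853*(-3 + (½)*(-236) - 3*0*(-1)*3/2)) = 525/(78853*(-3 - 118 - 0*3)) = 525/(78853*(-3 - 118 - 3/2*0)) = 525/(78853*(-3 - 118 + 0)) = (525/78853)/(-121) = (525/78853)*(-1/121) = -525/9541213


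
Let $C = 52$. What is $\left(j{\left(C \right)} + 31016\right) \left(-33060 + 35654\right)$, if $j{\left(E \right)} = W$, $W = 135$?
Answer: $80805694$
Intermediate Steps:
$j{\left(E \right)} = 135$
$\left(j{\left(C \right)} + 31016\right) \left(-33060 + 35654\right) = \left(135 + 31016\right) \left(-33060 + 35654\right) = 31151 \cdot 2594 = 80805694$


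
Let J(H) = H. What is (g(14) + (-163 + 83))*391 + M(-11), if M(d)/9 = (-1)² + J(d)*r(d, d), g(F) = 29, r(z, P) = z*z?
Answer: -31911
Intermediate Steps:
r(z, P) = z²
M(d) = 9 + 9*d³ (M(d) = 9*((-1)² + d*d²) = 9*(1 + d³) = 9 + 9*d³)
(g(14) + (-163 + 83))*391 + M(-11) = (29 + (-163 + 83))*391 + (9 + 9*(-11)³) = (29 - 80)*391 + (9 + 9*(-1331)) = -51*391 + (9 - 11979) = -19941 - 11970 = -31911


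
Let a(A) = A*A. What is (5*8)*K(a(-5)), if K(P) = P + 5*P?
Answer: 6000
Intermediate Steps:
a(A) = A**2
K(P) = 6*P
(5*8)*K(a(-5)) = (5*8)*(6*(-5)**2) = 40*(6*25) = 40*150 = 6000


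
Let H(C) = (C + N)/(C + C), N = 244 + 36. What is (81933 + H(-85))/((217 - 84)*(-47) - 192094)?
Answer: -928561/2247910 ≈ -0.41308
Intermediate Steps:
N = 280
H(C) = (280 + C)/(2*C) (H(C) = (C + 280)/(C + C) = (280 + C)/((2*C)) = (280 + C)*(1/(2*C)) = (280 + C)/(2*C))
(81933 + H(-85))/((217 - 84)*(-47) - 192094) = (81933 + (½)*(280 - 85)/(-85))/((217 - 84)*(-47) - 192094) = (81933 + (½)*(-1/85)*195)/(133*(-47) - 192094) = (81933 - 39/34)/(-6251 - 192094) = (2785683/34)/(-198345) = (2785683/34)*(-1/198345) = -928561/2247910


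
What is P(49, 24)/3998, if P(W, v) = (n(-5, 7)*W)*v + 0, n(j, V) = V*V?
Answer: 28812/1999 ≈ 14.413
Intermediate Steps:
n(j, V) = V²
P(W, v) = 49*W*v (P(W, v) = (7²*W)*v + 0 = (49*W)*v + 0 = 49*W*v + 0 = 49*W*v)
P(49, 24)/3998 = (49*49*24)/3998 = 57624*(1/3998) = 28812/1999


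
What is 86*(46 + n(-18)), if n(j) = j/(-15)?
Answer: 20296/5 ≈ 4059.2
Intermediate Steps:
n(j) = -j/15 (n(j) = j*(-1/15) = -j/15)
86*(46 + n(-18)) = 86*(46 - 1/15*(-18)) = 86*(46 + 6/5) = 86*(236/5) = 20296/5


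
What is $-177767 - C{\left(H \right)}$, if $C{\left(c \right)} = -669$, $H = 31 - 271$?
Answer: $-177098$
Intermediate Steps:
$H = -240$
$-177767 - C{\left(H \right)} = -177767 - -669 = -177767 + 669 = -177098$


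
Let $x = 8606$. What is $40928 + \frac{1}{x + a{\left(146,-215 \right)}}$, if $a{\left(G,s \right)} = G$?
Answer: $\frac{358201857}{8752} \approx 40928.0$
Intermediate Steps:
$40928 + \frac{1}{x + a{\left(146,-215 \right)}} = 40928 + \frac{1}{8606 + 146} = 40928 + \frac{1}{8752} = \frac{358201857}{8752}$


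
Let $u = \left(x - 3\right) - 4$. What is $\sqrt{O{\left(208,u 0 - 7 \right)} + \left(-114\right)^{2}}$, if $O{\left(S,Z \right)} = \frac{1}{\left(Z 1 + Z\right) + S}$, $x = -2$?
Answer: $\frac{5 \sqrt{19564706}}{194} \approx 114.0$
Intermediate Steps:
$u = -9$ ($u = \left(-2 - 3\right) - 4 = -5 - 4 = -9$)
$O{\left(S,Z \right)} = \frac{1}{S + 2 Z}$ ($O{\left(S,Z \right)} = \frac{1}{\left(Z + Z\right) + S} = \frac{1}{2 Z + S} = \frac{1}{S + 2 Z}$)
$\sqrt{O{\left(208,u 0 - 7 \right)} + \left(-114\right)^{2}} = \sqrt{\frac{1}{208 + 2 \left(\left(-9\right) 0 - 7\right)} + \left(-114\right)^{2}} = \sqrt{\frac{1}{208 + 2 \left(0 - 7\right)} + 12996} = \sqrt{\frac{1}{208 + 2 \left(-7\right)} + 12996} = \sqrt{\frac{1}{208 - 14} + 12996} = \sqrt{\frac{1}{194} + 12996} = \sqrt{\frac{2521225}{194}} = \frac{5 \sqrt{19564706}}{194}$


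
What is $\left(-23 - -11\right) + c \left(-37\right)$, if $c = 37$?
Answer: $-1381$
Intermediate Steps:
$\left(-23 - -11\right) + c \left(-37\right) = \left(-23 - -11\right) + 37 \left(-37\right) = \left(-23 + 11\right) - 1369 = -12 - 1369 = -1381$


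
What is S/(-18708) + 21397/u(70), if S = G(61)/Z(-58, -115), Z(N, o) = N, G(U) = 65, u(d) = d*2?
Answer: 5804280877/37977240 ≈ 152.84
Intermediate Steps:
u(d) = 2*d
S = -65/58 (S = 65/(-58) = 65*(-1/58) = -65/58 ≈ -1.1207)
S/(-18708) + 21397/u(70) = -65/58/(-18708) + 21397/((2*70)) = -65/58*(-1/18708) + 21397/140 = 65/1085064 + 21397*(1/140) = 65/1085064 + 21397/140 = 5804280877/37977240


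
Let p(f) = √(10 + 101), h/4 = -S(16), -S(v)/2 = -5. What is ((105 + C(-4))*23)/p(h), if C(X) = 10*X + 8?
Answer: 1679*√111/111 ≈ 159.36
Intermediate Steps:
C(X) = 8 + 10*X
S(v) = 10 (S(v) = -2*(-5) = 10)
h = -40 (h = 4*(-1*10) = 4*(-10) = -40)
p(f) = √111
((105 + C(-4))*23)/p(h) = ((105 + (8 + 10*(-4)))*23)/(√111) = ((105 + (8 - 40))*23)*(√111/111) = ((105 - 32)*23)*(√111/111) = (73*23)*(√111/111) = 1679*(√111/111) = 1679*√111/111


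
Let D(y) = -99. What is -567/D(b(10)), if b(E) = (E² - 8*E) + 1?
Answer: 63/11 ≈ 5.7273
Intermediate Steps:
b(E) = 1 + E² - 8*E
-567/D(b(10)) = -567/(-99) = -567*(-1/99) = 63/11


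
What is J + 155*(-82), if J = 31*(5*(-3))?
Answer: -13175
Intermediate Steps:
J = -465 (J = 31*(-15) = -465)
J + 155*(-82) = -465 + 155*(-82) = -465 - 12710 = -13175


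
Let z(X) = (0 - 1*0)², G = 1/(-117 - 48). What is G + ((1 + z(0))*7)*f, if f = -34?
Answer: -39271/165 ≈ -238.01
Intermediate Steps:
G = -1/165 (G = 1/(-165) = -1/165 ≈ -0.0060606)
z(X) = 0 (z(X) = (0 + 0)² = 0² = 0)
G + ((1 + z(0))*7)*f = -1/165 + ((1 + 0)*7)*(-34) = -1/165 + (1*7)*(-34) = -1/165 + 7*(-34) = -1/165 - 238 = -39271/165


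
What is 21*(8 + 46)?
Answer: 1134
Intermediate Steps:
21*(8 + 46) = 21*54 = 1134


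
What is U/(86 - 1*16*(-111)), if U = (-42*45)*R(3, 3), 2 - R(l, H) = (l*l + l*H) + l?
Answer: 135/7 ≈ 19.286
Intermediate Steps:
R(l, H) = 2 - l - l**2 - H*l (R(l, H) = 2 - ((l*l + l*H) + l) = 2 - ((l**2 + H*l) + l) = 2 - (l + l**2 + H*l) = 2 + (-l - l**2 - H*l) = 2 - l - l**2 - H*l)
U = 35910 (U = (-42*45)*(2 - 1*3 - 1*3**2 - 1*3*3) = -1890*(2 - 3 - 1*9 - 9) = -1890*(2 - 3 - 9 - 9) = -1890*(-19) = 35910)
U/(86 - 1*16*(-111)) = 35910/(86 - 1*16*(-111)) = 35910/(86 - 16*(-111)) = 35910/(86 + 1776) = 35910/1862 = 35910*(1/1862) = 135/7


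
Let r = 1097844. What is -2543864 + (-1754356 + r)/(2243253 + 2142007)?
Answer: -2788876425288/1096315 ≈ -2.5439e+6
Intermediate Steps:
-2543864 + (-1754356 + r)/(2243253 + 2142007) = -2543864 + (-1754356 + 1097844)/(2243253 + 2142007) = -2543864 - 656512/4385260 = -2543864 - 656512*1/4385260 = -2543864 - 164128/1096315 = -2788876425288/1096315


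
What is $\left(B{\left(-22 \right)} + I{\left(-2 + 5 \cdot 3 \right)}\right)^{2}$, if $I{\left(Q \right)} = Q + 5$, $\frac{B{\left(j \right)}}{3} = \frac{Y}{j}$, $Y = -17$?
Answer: $\frac{199809}{484} \approx 412.83$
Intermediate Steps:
$B{\left(j \right)} = - \frac{51}{j}$ ($B{\left(j \right)} = 3 \left(- \frac{17}{j}\right) = - \frac{51}{j}$)
$I{\left(Q \right)} = 5 + Q$
$\left(B{\left(-22 \right)} + I{\left(-2 + 5 \cdot 3 \right)}\right)^{2} = \left(- \frac{51}{-22} + \left(5 + \left(-2 + 5 \cdot 3\right)\right)\right)^{2} = \left(\left(-51\right) \left(- \frac{1}{22}\right) + \left(5 + \left(-2 + 15\right)\right)\right)^{2} = \left(\frac{51}{22} + \left(5 + 13\right)\right)^{2} = \left(\frac{51}{22} + 18\right)^{2} = \left(\frac{447}{22}\right)^{2} = \frac{199809}{484}$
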